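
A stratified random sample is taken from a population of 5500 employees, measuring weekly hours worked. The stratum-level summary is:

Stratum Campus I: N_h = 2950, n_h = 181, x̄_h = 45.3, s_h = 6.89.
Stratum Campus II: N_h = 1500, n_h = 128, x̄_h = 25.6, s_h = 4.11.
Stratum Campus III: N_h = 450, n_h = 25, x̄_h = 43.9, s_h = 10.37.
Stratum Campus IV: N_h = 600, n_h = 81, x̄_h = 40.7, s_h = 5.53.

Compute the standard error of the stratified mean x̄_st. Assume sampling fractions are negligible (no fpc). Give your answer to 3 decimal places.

V̂(x̄_st) = Σ W_h² s_h²/n_h, with W_h = N_h/N and N = 5500:
  stratum Campus I: (2950/5500)²·6.89²/181 = 0.0754533
  stratum Campus II: (1500/5500)²·4.11²/128 = 0.00981592
  stratum Campus III: (450/5500)²·10.37²/25 = 0.028795
  stratum Campus IV: (600/5500)²·5.53²/81 = 0.00449306
V̂(x̄_st) = 0.118557
SE(x̄_st) = √0.118557 = 0.344322

SE(x̄_st) ≈ 0.344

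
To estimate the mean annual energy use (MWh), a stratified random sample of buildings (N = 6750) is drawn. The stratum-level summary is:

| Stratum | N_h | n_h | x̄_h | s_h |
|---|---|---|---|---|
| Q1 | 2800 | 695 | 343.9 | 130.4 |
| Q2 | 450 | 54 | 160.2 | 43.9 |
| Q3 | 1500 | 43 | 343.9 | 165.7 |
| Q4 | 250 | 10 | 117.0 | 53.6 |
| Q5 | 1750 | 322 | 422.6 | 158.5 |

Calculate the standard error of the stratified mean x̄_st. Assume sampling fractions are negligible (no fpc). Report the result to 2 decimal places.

SE(x̄_st) ≈ 6.45

V̂(x̄_st) = Σ W_h² s_h²/n_h, with W_h = N_h/N and N = 6750:
  stratum Q1: (2800/6750)²·130.4²/695 = 4.20997
  stratum Q2: (450/6750)²·43.9²/54 = 0.158618
  stratum Q3: (1500/6750)²·165.7²/43 = 31.532
  stratum Q4: (250/6750)²·53.6²/10 = 0.394096
  stratum Q5: (1750/6750)²·158.5²/322 = 5.2441
V̂(x̄_st) = 41.5388
SE(x̄_st) = √41.5388 = 6.44506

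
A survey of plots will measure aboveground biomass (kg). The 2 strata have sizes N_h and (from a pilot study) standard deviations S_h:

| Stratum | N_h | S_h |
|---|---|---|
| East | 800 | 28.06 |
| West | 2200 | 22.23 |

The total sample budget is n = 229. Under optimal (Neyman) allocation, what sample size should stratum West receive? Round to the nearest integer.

Neyman allocation: n_h = n · N_h S_h / Σ N_i S_i, with n = 229.
  stratum East: N_h·S_h = 800·28.06 = 22448.00
  stratum West: N_h·S_h = 2200·22.23 = 48906.00
Σ N_h S_h = 71354.00
n for stratum West = 229·48906.00/71354.00 = 156.956 → 157

157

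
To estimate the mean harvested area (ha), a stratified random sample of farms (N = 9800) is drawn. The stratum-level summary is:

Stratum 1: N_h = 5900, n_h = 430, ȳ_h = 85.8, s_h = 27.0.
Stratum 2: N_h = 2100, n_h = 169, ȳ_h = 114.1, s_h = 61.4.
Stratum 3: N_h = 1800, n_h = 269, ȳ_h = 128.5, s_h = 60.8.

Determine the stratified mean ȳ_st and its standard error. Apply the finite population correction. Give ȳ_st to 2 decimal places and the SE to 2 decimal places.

ȳ_st = Σ W_h ȳ_h = (5900·85.8 + 2100·114.1 + 1800·128.5)/9800 = 99.70714
V̂(ȳ_st) = Σ W_h² (1 − n_h/N_h) s_h²/n_h, with W_h = N_h/N and N = 9800:
  stratum 1: (5900/9800)²·(1 − 430/5900)·27.0²/430 = 0.5697
  stratum 2: (2100/9800)²·(1 − 169/2100)·61.4²/169 = 0.941888
  stratum 3: (1800/9800)²·(1 − 269/1800)·60.8²/269 = 0.394321
V̂(ȳ_st) = 1.90591
SE(ȳ_st) = √1.90591 = 1.38055

ȳ_st ≈ 99.71, SE ≈ 1.38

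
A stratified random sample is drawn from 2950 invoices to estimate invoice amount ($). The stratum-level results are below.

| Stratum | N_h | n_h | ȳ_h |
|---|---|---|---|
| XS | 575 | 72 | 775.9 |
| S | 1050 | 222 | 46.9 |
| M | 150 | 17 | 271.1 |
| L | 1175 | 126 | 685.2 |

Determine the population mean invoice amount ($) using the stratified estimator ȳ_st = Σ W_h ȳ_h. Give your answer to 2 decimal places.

N = Σ N_h = 2950. Stratum weights W_h = N_h/N.
ȳ_st = (575·775.9 + 1050·46.9 + 150·271.1 + 1175·685.2) / 2950 = 454.6314

ȳ_st ≈ 454.63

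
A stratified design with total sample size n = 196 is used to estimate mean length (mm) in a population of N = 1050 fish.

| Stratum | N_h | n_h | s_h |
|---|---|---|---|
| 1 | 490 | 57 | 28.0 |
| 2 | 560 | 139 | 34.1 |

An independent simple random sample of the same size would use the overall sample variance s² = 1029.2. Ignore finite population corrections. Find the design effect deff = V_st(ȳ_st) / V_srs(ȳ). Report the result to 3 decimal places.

V̂(ȳ_st) = Σ W_h² s_h²/n_h, with W_h = N_h/N and N = 1050:
  stratum 1: (490/1050)²·28.0²/57 = 2.9954
  stratum 2: (560/1050)²·34.1²/139 = 2.37953
V_st = 5.37493
V_srs = s²/n = 1029.2/196 = 5.25102
deff = V_st / V_srs = 5.37493/5.25102 = 1.0236

deff ≈ 1.024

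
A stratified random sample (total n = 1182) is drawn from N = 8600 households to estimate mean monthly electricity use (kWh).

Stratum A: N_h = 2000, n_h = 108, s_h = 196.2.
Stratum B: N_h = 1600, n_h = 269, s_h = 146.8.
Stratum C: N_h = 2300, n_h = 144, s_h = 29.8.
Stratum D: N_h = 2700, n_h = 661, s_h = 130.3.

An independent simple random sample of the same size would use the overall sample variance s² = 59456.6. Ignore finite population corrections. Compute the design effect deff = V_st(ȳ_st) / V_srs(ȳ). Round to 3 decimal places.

deff ≈ 0.497

V̂(ȳ_st) = Σ W_h² s_h²/n_h, with W_h = N_h/N and N = 8600:
  stratum A: (2000/8600)²·196.2²/108 = 19.2769
  stratum B: (1600/8600)²·146.8²/269 = 2.77296
  stratum C: (2300/8600)²·29.8²/144 = 0.441092
  stratum D: (2700/8600)²·130.3²/661 = 2.53173
V_st = 25.0227
V_srs = s²/n = 59456.6/1182 = 50.3017
deff = V_st / V_srs = 25.0227/50.3017 = 0.4975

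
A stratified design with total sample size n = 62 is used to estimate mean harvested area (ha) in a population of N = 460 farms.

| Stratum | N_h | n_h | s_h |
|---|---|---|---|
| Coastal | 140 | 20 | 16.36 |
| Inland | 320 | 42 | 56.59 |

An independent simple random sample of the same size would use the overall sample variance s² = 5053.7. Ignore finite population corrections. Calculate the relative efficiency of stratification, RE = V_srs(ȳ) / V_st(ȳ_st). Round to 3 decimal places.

RE ≈ 2.137

V̂(ȳ_st) = Σ W_h² s_h²/n_h, with W_h = N_h/N and N = 460:
  stratum Coastal: (140/460)²·16.36²/20 = 1.23959
  stratum Inland: (320/460)²·56.59²/42 = 36.899
V_st = 38.1386
V_srs = s²/n = 5053.7/62 = 81.5113
Relative efficiency = V_srs / V_st = 81.5113/38.1386 = 2.1372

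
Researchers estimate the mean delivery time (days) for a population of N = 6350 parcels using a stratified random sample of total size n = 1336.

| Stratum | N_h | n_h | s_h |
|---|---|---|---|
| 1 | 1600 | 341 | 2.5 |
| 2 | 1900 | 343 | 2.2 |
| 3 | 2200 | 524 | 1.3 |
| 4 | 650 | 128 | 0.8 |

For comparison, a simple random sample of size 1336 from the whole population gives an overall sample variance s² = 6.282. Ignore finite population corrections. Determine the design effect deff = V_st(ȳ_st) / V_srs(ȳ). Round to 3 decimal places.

V̂(ȳ_st) = Σ W_h² s_h²/n_h, with W_h = N_h/N and N = 6350:
  stratum 1: (1600/6350)²·2.5²/341 = 0.00116364
  stratum 2: (1900/6350)²·2.2²/343 = 0.00126331
  stratum 3: (2200/6350)²·1.3²/524 = 0.000387127
  stratum 4: (650/6350)²·0.8²/128 = 5.23901e-05
V_st = 0.00286647
V_srs = s²/n = 6.282/1336 = 0.0047021
deff = V_st / V_srs = 0.00286647/0.0047021 = 0.6096

deff ≈ 0.610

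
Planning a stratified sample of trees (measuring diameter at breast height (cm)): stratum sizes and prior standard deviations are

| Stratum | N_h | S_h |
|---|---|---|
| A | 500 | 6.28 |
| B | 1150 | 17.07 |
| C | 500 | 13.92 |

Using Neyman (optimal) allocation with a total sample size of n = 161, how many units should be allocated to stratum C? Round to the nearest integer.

38

Neyman allocation: n_h = n · N_h S_h / Σ N_i S_i, with n = 161.
  stratum A: N_h·S_h = 500·6.28 = 3140.00
  stratum B: N_h·S_h = 1150·17.07 = 19630.50
  stratum C: N_h·S_h = 500·13.92 = 6960.00
Σ N_h S_h = 29730.50
n for stratum C = 161·6960.00/29730.50 = 37.691 → 38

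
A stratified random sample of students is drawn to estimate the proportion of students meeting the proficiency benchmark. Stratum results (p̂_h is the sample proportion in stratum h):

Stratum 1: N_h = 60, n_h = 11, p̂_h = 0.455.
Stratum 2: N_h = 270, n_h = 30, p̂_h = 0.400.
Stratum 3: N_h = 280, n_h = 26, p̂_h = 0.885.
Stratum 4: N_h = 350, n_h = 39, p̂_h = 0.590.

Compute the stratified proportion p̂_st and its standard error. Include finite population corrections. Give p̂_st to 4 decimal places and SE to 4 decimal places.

p̂_st ≈ 0.6142, SE ≈ 0.0416

N = 960; stratum weights W_h = N_h/N.
p̂_st = Σ W_h p̂_h = (60·0.455 + 270·0.400 + 280·0.885 + 350·0.590)/960 = 0.61417
V̂(p̂_st) = Σ W_h² (1 − n_h/N_h) p̂_h(1−p̂_h)/(n_h−1):
  stratum 1: (60/960)²·(1 − 11/60)·0.455·0.545/10 = 7.91066e-05
  stratum 2: (270/960)²·(1 − 30/270)·0.400·0.600/29 = 0.000581897
  stratum 3: (280/960)²·(1 − 26/280)·0.885·0.115/25 = 0.00031416
  stratum 4: (350/960)²·(1 − 39/350)·0.590·0.410/38 = 0.000751862
V̂(p̂_st) = 0.00172702; SE = √V̂ = 0.0415575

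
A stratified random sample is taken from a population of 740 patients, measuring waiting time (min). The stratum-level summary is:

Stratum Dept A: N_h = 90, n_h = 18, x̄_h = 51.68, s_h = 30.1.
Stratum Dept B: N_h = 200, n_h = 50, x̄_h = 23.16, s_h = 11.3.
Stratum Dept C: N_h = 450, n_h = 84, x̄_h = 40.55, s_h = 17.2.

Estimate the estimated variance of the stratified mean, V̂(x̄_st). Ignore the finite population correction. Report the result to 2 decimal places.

V̂(x̄_st) ≈ 2.23

V̂(x̄_st) = Σ W_h² s_h²/n_h, with W_h = N_h/N and N = 740:
  stratum Dept A: (90/740)²·30.1²/18 = 0.74453
  stratum Dept B: (200/740)²·11.3²/50 = 0.186545
  stratum Dept C: (450/740)²·17.2²/84 = 1.30238
V̂(x̄_st) = 2.23346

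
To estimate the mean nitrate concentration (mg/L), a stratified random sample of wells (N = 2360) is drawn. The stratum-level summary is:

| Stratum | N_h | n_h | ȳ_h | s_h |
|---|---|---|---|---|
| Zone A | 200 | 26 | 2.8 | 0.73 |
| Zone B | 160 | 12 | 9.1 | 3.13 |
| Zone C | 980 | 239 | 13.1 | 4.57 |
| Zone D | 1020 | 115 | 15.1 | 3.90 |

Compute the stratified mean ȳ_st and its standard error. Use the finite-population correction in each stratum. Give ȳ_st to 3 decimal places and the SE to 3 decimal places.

ȳ_st = Σ W_h ȳ_h = (200·2.8 + 160·9.1 + 980·13.1 + 1020·15.1)/2360 = 12.82034
V̂(ȳ_st) = Σ W_h² (1 − n_h/N_h) s_h²/n_h, with W_h = N_h/N and N = 2360:
  stratum Zone A: (200/2360)²·(1 − 26/200)·0.73²/26 = 0.000128064
  stratum Zone B: (160/2360)²·(1 − 12/160)·3.13²/12 = 0.00347108
  stratum Zone C: (980/2360)²·(1 − 239/980)·4.57²/239 = 0.0113934
  stratum Zone D: (1020/2360)²·(1 − 115/1020)·3.90²/115 = 0.0219208
V̂(ȳ_st) = 0.0369134
SE(ȳ_st) = √0.0369134 = 0.192129

ȳ_st ≈ 12.820, SE ≈ 0.192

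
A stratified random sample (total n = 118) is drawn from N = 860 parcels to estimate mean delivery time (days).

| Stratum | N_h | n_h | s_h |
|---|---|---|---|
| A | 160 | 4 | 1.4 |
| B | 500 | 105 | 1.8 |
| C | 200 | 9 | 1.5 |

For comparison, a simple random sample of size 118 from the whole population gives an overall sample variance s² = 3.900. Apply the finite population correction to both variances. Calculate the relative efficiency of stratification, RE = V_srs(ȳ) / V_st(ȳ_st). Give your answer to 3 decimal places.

V̂(ȳ_st) = Σ W_h² (1 − n_h/N_h) s_h²/n_h, with W_h = N_h/N and N = 860:
  stratum A: (160/860)²·(1 − 4/160)·1.4²/4 = 0.0165365
  stratum B: (500/860)²·(1 − 105/500)·1.8²/105 = 0.00823998
  stratum C: (200/860)²·(1 − 9/200)·1.5²/9 = 0.0129124
V_st = 0.0376889
V_srs = (1 − 118/860)·3.900/118 = 0.028516
Relative efficiency = V_srs / V_st = 0.028516/0.0376889 = 0.7566

RE ≈ 0.757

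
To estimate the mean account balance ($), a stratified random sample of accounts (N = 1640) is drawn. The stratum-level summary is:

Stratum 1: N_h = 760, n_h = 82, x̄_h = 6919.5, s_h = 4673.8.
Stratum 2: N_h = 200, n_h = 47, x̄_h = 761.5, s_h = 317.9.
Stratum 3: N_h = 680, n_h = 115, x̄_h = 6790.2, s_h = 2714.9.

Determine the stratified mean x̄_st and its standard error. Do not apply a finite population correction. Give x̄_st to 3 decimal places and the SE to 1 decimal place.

x̄_st ≈ 6114.912, SE ≈ 261.3

x̄_st = Σ W_h x̄_h = (760·6919.5 + 200·761.5 + 680·6790.2)/1640 = 6114.91220
V̂(x̄_st) = Σ W_h² s_h²/n_h, with W_h = N_h/N and N = 1640:
  stratum 1: (760/1640)²·4673.8²/82 = 57209.2
  stratum 2: (200/1640)²·317.9²/47 = 31.9783
  stratum 3: (680/1640)²·2714.9²/115 = 11018.9
V̂(x̄_st) = 68260.1
SE(x̄_st) = √68260.1 = 261.266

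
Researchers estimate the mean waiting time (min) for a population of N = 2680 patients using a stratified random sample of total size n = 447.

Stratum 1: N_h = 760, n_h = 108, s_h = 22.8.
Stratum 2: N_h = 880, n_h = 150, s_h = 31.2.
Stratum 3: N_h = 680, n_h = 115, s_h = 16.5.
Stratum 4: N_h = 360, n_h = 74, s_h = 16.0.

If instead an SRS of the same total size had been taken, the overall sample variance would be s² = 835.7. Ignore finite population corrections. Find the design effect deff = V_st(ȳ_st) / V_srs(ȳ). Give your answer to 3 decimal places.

deff ≈ 0.696

V̂(ȳ_st) = Σ W_h² s_h²/n_h, with W_h = N_h/N and N = 2680:
  stratum 1: (760/2680)²·22.8²/108 = 0.387082
  stratum 2: (880/2680)²·31.2²/150 = 0.699703
  stratum 3: (680/2680)²·16.5²/115 = 0.152412
  stratum 4: (360/2680)²·16.0²/74 = 0.0624229
V_st = 1.30162
V_srs = s²/n = 835.7/447 = 1.86957
deff = V_st / V_srs = 1.30162/1.86957 = 0.6962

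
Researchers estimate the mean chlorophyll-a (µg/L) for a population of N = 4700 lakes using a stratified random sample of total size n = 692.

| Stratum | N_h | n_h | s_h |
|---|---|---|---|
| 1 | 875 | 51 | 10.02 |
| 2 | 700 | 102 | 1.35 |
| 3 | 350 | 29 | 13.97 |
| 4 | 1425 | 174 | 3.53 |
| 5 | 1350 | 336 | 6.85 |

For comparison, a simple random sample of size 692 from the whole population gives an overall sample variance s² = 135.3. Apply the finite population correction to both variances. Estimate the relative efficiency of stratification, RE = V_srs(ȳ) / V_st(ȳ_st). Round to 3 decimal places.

RE ≈ 1.472

V̂(ȳ_st) = Σ W_h² (1 − n_h/N_h) s_h²/n_h, with W_h = N_h/N and N = 4700:
  stratum 1: (875/4700)²·(1 − 51/875)·10.02²/51 = 0.0642547
  stratum 2: (700/4700)²·(1 − 102/700)·1.35²/102 = 0.000338587
  stratum 3: (350/4700)²·(1 − 29/350)·13.97²/29 = 0.0342273
  stratum 4: (1425/4700)²·(1 − 174/1425)·3.53²/174 = 0.00577932
  stratum 5: (1350/4700)²·(1 − 336/1350)·6.85²/336 = 0.00865402
V_st = 0.113254
V_srs = (1 − 692/4700)·135.3/692 = 0.166733
Relative efficiency = V_srs / V_st = 0.166733/0.113254 = 1.4722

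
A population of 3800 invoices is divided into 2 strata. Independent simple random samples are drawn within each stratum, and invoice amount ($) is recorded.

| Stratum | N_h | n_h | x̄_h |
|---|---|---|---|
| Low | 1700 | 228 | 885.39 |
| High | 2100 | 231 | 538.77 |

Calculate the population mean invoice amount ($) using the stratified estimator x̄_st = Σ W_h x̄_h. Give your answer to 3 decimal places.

x̄_st ≈ 693.837

N = Σ N_h = 3800. Stratum weights W_h = N_h/N.
x̄_st = (1700·885.39 + 2100·538.77) / 3800 = 693.83684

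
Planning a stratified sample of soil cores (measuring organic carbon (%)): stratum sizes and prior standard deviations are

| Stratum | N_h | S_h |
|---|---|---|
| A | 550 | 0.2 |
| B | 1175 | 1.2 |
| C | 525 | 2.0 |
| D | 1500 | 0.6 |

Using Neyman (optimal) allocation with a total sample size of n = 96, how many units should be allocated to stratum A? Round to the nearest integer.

Neyman allocation: n_h = n · N_h S_h / Σ N_i S_i, with n = 96.
  stratum A: N_h·S_h = 550·0.2 = 110.00
  stratum B: N_h·S_h = 1175·1.2 = 1410.00
  stratum C: N_h·S_h = 525·2.0 = 1050.00
  stratum D: N_h·S_h = 1500·0.6 = 900.00
Σ N_h S_h = 3470.00
n for stratum A = 96·110.00/3470.00 = 3.043 → 3

3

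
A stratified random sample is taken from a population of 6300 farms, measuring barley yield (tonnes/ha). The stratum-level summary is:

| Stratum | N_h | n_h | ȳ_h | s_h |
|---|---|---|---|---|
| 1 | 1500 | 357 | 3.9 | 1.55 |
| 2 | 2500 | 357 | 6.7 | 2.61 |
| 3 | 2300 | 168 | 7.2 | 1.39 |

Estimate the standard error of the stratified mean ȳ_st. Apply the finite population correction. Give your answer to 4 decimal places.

SE(ȳ_st) ≈ 0.0655

V̂(ȳ_st) = Σ W_h² (1 − n_h/N_h) s_h²/n_h, with W_h = N_h/N and N = 6300:
  stratum 1: (1500/6300)²·(1 − 357/1500)·1.55²/357 = 0.000290704
  stratum 2: (2500/6300)²·(1 − 357/2500)·2.61²/357 = 0.00257569
  stratum 3: (2300/6300)²·(1 − 168/2300)·1.39²/168 = 0.00142087
V̂(ȳ_st) = 0.00428727
SE(ȳ_st) = √0.00428727 = 0.0654772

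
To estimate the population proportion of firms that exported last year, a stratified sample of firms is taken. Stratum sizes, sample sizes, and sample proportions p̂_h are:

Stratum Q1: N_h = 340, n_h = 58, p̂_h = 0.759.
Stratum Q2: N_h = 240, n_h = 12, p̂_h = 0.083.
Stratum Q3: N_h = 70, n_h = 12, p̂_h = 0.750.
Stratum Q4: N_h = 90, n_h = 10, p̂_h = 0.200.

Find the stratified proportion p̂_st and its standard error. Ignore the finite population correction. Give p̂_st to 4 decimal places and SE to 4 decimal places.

N = 740; stratum weights W_h = N_h/N.
p̂_st = Σ W_h p̂_h = (340·0.759 + 240·0.083 + 70·0.750 + 90·0.200)/740 = 0.47092
V̂(p̂_st) = Σ W_h² p̂_h(1−p̂_h)/(n_h−1):
  stratum Q1: (340/740)²·0.759·0.241/57 = 0.000677452
  stratum Q2: (240/740)²·0.083·0.917/11 = 0.000727803
  stratum Q3: (70/740)²·0.750·0.250/11 = 0.000152525
  stratum Q4: (90/740)²·0.200·0.800/9 = 0.000262966
V̂(p̂_st) = 0.00182075; SE = √V̂ = 0.0426702

p̂_st ≈ 0.4709, SE ≈ 0.0427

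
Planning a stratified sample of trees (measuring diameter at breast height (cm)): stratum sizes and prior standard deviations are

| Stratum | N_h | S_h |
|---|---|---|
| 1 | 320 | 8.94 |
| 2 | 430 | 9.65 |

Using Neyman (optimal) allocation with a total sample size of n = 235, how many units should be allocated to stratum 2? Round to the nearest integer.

139

Neyman allocation: n_h = n · N_h S_h / Σ N_i S_i, with n = 235.
  stratum 1: N_h·S_h = 320·8.94 = 2860.80
  stratum 2: N_h·S_h = 430·9.65 = 4149.50
Σ N_h S_h = 7010.30
n for stratum 2 = 235·4149.50/7010.30 = 139.100 → 139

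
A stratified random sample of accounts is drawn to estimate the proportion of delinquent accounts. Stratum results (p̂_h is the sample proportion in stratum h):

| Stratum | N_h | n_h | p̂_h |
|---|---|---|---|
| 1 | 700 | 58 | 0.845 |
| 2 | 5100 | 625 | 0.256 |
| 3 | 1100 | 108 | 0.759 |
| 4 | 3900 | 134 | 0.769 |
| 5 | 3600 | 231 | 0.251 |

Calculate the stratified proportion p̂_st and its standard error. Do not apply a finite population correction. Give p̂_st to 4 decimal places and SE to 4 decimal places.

N = 14400; stratum weights W_h = N_h/N.
p̂_st = Σ W_h p̂_h = (700·0.845 + 5100·0.256 + 1100·0.759 + 3900·0.769 + 3600·0.251)/14400 = 0.46074
V̂(p̂_st) = Σ W_h² p̂_h(1−p̂_h)/(n_h−1):
  stratum 1: (700/14400)²·0.845·0.155/57 = 5.42981e-06
  stratum 2: (5100/14400)²·0.256·0.744/624 = 3.82863e-05
  stratum 3: (1100/14400)²·0.759·0.241/107 = 9.97552e-06
  stratum 4: (3900/14400)²·0.769·0.231/133 = 9.79695e-05
  stratum 5: (3600/14400)²·0.251·0.749/230 = 5.10867e-05
V̂(p̂_st) = 0.000202748; SE = √V̂ = 0.014239

p̂_st ≈ 0.4607, SE ≈ 0.0142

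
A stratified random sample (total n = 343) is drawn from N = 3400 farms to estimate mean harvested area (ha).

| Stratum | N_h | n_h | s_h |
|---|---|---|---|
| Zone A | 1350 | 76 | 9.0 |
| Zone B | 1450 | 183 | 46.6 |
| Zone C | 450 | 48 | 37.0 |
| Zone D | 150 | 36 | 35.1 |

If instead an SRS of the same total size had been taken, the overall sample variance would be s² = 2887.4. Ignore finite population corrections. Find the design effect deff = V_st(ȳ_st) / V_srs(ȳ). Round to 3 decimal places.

deff ≈ 0.344

V̂(ȳ_st) = Σ W_h² s_h²/n_h, with W_h = N_h/N and N = 3400:
  stratum Zone A: (1350/3400)²·9.0²/76 = 0.168028
  stratum Zone B: (1450/3400)²·46.6²/183 = 2.15824
  stratum Zone C: (450/3400)²·37.0²/48 = 0.499608
  stratum Zone D: (150/3400)²·35.1²/36 = 0.0666095
V_st = 2.89248
V_srs = s²/n = 2887.4/343 = 8.41808
deff = V_st / V_srs = 2.89248/8.41808 = 0.3436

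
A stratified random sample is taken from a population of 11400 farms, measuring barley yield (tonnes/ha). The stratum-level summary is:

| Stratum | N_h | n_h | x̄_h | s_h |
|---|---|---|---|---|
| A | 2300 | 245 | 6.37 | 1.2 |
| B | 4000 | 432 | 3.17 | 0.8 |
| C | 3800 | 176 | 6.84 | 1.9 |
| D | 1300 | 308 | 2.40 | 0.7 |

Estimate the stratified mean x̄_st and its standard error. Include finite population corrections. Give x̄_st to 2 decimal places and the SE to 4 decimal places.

x̄_st ≈ 4.95, SE ≈ 0.0507

x̄_st = Σ W_h x̄_h = (2300·6.37 + 4000·3.17 + 3800·6.84 + 1300·2.40)/11400 = 4.95114
V̂(x̄_st) = Σ W_h² (1 − n_h/N_h) s_h²/n_h, with W_h = N_h/N and N = 11400:
  stratum A: (2300/11400)²·(1 − 245/2300)·1.2²/245 = 0.00021376
  stratum B: (4000/11400)²·(1 − 432/4000)·0.8²/432 = 0.000162694
  stratum C: (3800/11400)²·(1 − 176/3800)·1.9²/176 = 0.00217348
  stratum D: (1300/11400)²·(1 − 308/1300)·0.7²/308 = 1.57867e-05
V̂(x̄_st) = 0.00256573
SE(x̄_st) = √0.00256573 = 0.050653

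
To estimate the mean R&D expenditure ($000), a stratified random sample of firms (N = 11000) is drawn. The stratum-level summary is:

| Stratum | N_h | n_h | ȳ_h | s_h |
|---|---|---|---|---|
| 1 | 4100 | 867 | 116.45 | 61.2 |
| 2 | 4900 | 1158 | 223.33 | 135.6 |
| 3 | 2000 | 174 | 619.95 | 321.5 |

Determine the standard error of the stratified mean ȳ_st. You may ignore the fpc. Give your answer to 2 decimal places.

V̂(ȳ_st) = Σ W_h² s_h²/n_h, with W_h = N_h/N and N = 11000:
  stratum 1: (4100/11000)²·61.2²/867 = 0.600159
  stratum 2: (4900/11000)²·135.6²/1158 = 3.15078
  stratum 3: (2000/11000)²·321.5²/174 = 19.6376
V̂(ȳ_st) = 23.3885
SE(ȳ_st) = √23.3885 = 4.83616

SE(ȳ_st) ≈ 4.84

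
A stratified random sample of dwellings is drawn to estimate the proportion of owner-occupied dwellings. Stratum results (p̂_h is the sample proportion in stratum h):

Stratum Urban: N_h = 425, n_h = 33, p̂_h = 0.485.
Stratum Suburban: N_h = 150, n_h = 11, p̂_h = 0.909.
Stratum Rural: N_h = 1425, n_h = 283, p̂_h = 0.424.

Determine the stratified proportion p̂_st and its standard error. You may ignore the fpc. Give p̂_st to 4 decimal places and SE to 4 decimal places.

p̂_st ≈ 0.4733, SE ≈ 0.0290

N = 2000; stratum weights W_h = N_h/N.
p̂_st = Σ W_h p̂_h = (425·0.485 + 150·0.909 + 1425·0.424)/2000 = 0.47334
V̂(p̂_st) = Σ W_h² p̂_h(1−p̂_h)/(n_h−1):
  stratum Urban: (425/2000)²·0.485·0.515/32 = 0.000352466
  stratum Suburban: (150/2000)²·0.909·0.091/10 = 4.65294e-05
  stratum Rural: (1425/2000)²·0.424·0.576/282 = 0.000439652
V̂(p̂_st) = 0.000838647; SE = √V̂ = 0.0289594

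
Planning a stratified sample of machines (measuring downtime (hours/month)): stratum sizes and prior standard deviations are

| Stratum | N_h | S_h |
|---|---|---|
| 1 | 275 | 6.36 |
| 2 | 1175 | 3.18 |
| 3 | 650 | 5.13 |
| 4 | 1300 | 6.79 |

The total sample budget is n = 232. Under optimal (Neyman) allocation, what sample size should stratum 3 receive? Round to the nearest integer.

44

Neyman allocation: n_h = n · N_h S_h / Σ N_i S_i, with n = 232.
  stratum 1: N_h·S_h = 275·6.36 = 1749.00
  stratum 2: N_h·S_h = 1175·3.18 = 3736.50
  stratum 3: N_h·S_h = 650·5.13 = 3334.50
  stratum 4: N_h·S_h = 1300·6.79 = 8827.00
Σ N_h S_h = 17647.00
n for stratum 3 = 232·3334.50/17647.00 = 43.838 → 44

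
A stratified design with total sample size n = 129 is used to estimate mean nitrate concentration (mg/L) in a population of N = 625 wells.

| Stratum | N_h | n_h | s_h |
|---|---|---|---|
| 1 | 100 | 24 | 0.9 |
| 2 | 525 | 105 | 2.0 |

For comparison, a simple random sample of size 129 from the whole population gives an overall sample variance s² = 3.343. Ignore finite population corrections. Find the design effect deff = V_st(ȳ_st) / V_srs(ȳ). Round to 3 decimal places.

deff ≈ 1.071

V̂(ȳ_st) = Σ W_h² s_h²/n_h, with W_h = N_h/N and N = 625:
  stratum 1: (100/625)²·0.9²/24 = 0.000864
  stratum 2: (525/625)²·2.0²/105 = 0.02688
V_st = 0.027744
V_srs = s²/n = 3.343/129 = 0.0259147
deff = V_st / V_srs = 0.027744/0.0259147 = 1.0706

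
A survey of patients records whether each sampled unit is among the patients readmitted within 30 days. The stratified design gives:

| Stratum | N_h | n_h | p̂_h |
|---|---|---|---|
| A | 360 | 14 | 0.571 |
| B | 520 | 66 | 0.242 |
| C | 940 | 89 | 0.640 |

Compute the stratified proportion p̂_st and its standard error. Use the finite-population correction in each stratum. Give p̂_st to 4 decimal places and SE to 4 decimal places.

p̂_st ≈ 0.5126, SE ≈ 0.0393

N = 1820; stratum weights W_h = N_h/N.
p̂_st = Σ W_h p̂_h = (360·0.571 + 520·0.242 + 940·0.640)/1820 = 0.51264
V̂(p̂_st) = Σ W_h² (1 − n_h/N_h) p̂_h(1−p̂_h)/(n_h−1):
  stratum A: (360/1820)²·(1 − 14/360)·0.571·0.429/13 = 0.000708575
  stratum B: (520/1820)²·(1 − 66/520)·0.242·0.758/65 = 0.000201135
  stratum C: (940/1820)²·(1 − 89/940)·0.640·0.360/88 = 0.000632287
V̂(p̂_st) = 0.001542; SE = √V̂ = 0.0392683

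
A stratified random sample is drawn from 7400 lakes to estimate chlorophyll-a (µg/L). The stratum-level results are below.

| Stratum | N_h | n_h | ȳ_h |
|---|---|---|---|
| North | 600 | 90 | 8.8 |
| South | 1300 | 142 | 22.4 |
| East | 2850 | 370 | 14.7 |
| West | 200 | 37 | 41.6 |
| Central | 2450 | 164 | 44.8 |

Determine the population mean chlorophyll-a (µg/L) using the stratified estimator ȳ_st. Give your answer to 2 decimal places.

ȳ_st ≈ 26.27

N = Σ N_h = 7400. Stratum weights W_h = N_h/N.
ȳ_st = (600·8.8 + 1300·22.4 + 2850·14.7 + 200·41.6 + 2450·44.8) / 7400 = 26.2669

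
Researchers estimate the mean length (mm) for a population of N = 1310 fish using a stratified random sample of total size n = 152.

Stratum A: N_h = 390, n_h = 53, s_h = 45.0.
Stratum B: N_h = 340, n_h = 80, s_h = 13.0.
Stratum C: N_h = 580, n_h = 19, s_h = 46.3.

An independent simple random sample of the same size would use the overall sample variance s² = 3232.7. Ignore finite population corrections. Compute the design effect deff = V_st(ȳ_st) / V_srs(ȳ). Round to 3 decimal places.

deff ≈ 1.206

V̂(ȳ_st) = Σ W_h² s_h²/n_h, with W_h = N_h/N and N = 1310:
  stratum A: (390/1310)²·45.0²/53 = 3.38638
  stratum B: (340/1310)²·13.0²/80 = 0.142302
  stratum C: (580/1310)²·46.3²/19 = 22.1168
V_st = 25.6455
V_srs = s²/n = 3232.7/152 = 21.2678
deff = V_st / V_srs = 25.6455/21.2678 = 1.2058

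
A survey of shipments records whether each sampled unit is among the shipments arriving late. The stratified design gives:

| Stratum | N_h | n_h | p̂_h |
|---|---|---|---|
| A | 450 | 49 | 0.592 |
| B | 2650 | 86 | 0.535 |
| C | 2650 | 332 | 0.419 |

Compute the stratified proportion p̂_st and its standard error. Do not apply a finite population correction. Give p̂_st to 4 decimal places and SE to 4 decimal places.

p̂_st ≈ 0.4860, SE ≈ 0.0284

N = 5750; stratum weights W_h = N_h/N.
p̂_st = Σ W_h p̂_h = (450·0.592 + 2650·0.535 + 2650·0.419)/5750 = 0.48600
V̂(p̂_st) = Σ W_h² p̂_h(1−p̂_h)/(n_h−1):
  stratum A: (450/5750)²·0.592·0.408/48 = 3.08198e-05
  stratum B: (2650/5750)²·0.535·0.465/85 = 0.000621647
  stratum C: (2650/5750)²·0.419·0.581/331 = 0.000156213
V̂(p̂_st) = 0.00080868; SE = √V̂ = 0.0284373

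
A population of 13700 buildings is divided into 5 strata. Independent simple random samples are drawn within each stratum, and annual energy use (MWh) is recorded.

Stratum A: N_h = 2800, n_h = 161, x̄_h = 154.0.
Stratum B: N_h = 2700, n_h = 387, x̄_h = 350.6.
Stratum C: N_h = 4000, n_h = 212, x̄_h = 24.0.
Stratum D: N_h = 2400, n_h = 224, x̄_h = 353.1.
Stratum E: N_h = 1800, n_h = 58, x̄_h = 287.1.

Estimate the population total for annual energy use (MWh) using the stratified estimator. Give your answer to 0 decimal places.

τ̂_st ≈ 2838040

τ̂_st = Σ N_h x̄_h = 2800·154.0 + 2700·350.6 + 4000·24.0 + 2400·353.1 + 1800·287.1 = 2838040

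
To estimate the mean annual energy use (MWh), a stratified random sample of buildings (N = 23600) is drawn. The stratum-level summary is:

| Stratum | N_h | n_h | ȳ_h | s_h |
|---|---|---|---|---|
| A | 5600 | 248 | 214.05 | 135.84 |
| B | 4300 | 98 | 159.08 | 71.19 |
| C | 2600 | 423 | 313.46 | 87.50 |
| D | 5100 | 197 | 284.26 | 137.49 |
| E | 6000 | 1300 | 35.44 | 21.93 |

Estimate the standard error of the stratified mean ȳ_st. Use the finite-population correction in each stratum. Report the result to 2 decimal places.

SE(ȳ_st) ≈ 3.19

V̂(ȳ_st) = Σ W_h² (1 − n_h/N_h) s_h²/n_h, with W_h = N_h/N and N = 23600:
  stratum A: (5600/23600)²·(1 − 248/5600)·135.84²/248 = 4.00391
  stratum B: (4300/23600)²·(1 − 98/4300)·71.19²/98 = 1.67769
  stratum C: (2600/23600)²·(1 − 423/2600)·87.50²/423 = 0.183943
  stratum D: (5100/23600)²·(1 − 197/5100)·137.49²/197 = 4.30808
  stratum E: (6000/23600)²·(1 − 1300/6000)·21.93²/1300 = 0.0187309
V̂(ȳ_st) = 10.1924
SE(ȳ_st) = √10.1924 = 3.19255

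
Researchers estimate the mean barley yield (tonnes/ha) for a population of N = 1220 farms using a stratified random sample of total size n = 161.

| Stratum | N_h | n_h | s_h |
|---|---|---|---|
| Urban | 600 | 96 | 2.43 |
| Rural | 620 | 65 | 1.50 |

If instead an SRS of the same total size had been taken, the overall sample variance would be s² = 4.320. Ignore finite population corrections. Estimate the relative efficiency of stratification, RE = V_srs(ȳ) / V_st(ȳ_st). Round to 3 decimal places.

RE ≈ 1.127

V̂(ȳ_st) = Σ W_h² s_h²/n_h, with W_h = N_h/N and N = 1220:
  stratum Urban: (600/1220)²·2.43²/96 = 0.0148773
  stratum Rural: (620/1220)²·1.50²/65 = 0.0089399
V_st = 0.0238172
V_srs = s²/n = 4.320/161 = 0.0268323
Relative efficiency = V_srs / V_st = 0.0268323/0.0238172 = 1.1266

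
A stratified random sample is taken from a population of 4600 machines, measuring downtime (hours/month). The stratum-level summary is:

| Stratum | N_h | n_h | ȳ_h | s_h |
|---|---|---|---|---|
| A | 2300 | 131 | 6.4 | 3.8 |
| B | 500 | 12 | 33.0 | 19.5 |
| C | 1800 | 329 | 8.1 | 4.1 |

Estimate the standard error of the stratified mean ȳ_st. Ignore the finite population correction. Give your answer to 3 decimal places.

SE(ȳ_st) ≈ 0.640

V̂(ȳ_st) = Σ W_h² s_h²/n_h, with W_h = N_h/N and N = 4600:
  stratum A: (2300/4600)²·3.8²/131 = 0.0275573
  stratum B: (500/4600)²·19.5²/12 = 0.37438
  stratum C: (1800/4600)²·4.1²/329 = 0.0078235
V̂(ȳ_st) = 0.40976
SE(ȳ_st) = √0.40976 = 0.640125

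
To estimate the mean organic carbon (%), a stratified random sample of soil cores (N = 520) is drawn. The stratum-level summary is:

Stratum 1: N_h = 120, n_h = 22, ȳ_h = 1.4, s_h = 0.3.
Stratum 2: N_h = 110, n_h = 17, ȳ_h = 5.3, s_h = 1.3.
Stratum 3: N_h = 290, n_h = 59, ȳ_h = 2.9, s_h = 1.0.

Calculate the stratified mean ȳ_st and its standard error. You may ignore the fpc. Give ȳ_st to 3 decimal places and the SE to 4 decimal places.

ȳ_st = Σ W_h ȳ_h = (120·1.4 + 110·5.3 + 290·2.9)/520 = 3.06154
V̂(ȳ_st) = Σ W_h² s_h²/n_h, with W_h = N_h/N and N = 520:
  stratum 1: (120/520)²·0.3²/22 = 0.000217859
  stratum 2: (110/520)²·1.3²/17 = 0.00444853
  stratum 3: (290/520)²·1.0²/59 = 0.00527154
V̂(ȳ_st) = 0.00993793
SE(ȳ_st) = √0.00993793 = 0.0996891

ȳ_st ≈ 3.062, SE ≈ 0.0997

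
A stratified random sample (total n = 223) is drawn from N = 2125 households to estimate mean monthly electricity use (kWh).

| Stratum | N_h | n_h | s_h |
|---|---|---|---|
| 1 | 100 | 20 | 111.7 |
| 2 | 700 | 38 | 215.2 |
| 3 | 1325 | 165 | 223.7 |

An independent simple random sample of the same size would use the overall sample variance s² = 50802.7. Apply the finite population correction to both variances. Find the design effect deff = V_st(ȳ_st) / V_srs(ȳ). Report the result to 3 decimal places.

V̂(ȳ_st) = Σ W_h² (1 − n_h/N_h) s_h²/n_h, with W_h = N_h/N and N = 2125:
  stratum 1: (100/2125)²·(1 − 20/100)·111.7²/20 = 1.10522
  stratum 2: (700/2125)²·(1 − 38/700)·215.2²/38 = 125.066
  stratum 3: (1325/2125)²·(1 − 165/1325)·223.7²/165 = 103.23
V_st = 229.401
V_srs = (1 − 223/2125)·50802.7/223 = 203.908
deff = V_st / V_srs = 229.401/203.908 = 1.1250

deff ≈ 1.125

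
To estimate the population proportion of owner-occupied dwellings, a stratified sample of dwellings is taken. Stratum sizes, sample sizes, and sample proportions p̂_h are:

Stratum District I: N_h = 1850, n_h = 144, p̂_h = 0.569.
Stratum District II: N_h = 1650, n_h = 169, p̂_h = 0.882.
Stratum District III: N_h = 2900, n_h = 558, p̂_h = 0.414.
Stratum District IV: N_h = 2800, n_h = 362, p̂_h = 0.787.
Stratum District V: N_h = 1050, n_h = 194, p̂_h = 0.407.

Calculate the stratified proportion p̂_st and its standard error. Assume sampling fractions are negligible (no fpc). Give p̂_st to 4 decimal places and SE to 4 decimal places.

N = 10250; stratum weights W_h = N_h/N.
p̂_st = Σ W_h p̂_h = (1850·0.569 + 1650·0.882 + 2900·0.414 + 2800·0.787 + 1050·0.407)/10250 = 0.61849
V̂(p̂_st) = Σ W_h² p̂_h(1−p̂_h)/(n_h−1):
  stratum District I: (1850/10250)²·0.569·0.431/143 = 5.58662e-05
  stratum District II: (1650/10250)²·0.882·0.118/168 = 1.60532e-05
  stratum District III: (2900/10250)²·0.414·0.586/557 = 3.48651e-05
  stratum District IV: (2800/10250)²·0.787·0.213/361 = 3.4651e-05
  stratum District V: (1050/10250)²·0.407·0.593/193 = 1.31227e-05
V̂(p̂_st) = 0.000154558; SE = √V̂ = 0.0124321

p̂_st ≈ 0.6185, SE ≈ 0.0124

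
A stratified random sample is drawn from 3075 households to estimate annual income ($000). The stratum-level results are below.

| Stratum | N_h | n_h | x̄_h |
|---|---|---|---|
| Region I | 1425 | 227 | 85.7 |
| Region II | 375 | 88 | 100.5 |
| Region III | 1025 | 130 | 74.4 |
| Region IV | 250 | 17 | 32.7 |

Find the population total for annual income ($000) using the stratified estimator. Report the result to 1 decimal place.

τ̂_st ≈ 244245.0

τ̂_st = Σ N_h x̄_h = 1425·85.7 + 375·100.5 + 1025·74.4 + 250·32.7 = 244245.0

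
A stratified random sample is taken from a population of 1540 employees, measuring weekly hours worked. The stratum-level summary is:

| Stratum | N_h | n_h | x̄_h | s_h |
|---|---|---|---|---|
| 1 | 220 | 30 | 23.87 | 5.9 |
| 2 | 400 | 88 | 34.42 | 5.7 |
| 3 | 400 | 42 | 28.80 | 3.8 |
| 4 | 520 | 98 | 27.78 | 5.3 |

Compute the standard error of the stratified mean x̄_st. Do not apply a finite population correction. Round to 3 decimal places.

V̂(x̄_st) = Σ W_h² s_h²/n_h, with W_h = N_h/N and N = 1540:
  stratum 1: (220/1540)²·5.9²/30 = 0.0236803
  stratum 2: (400/1540)²·5.7²/88 = 0.0249084
  stratum 3: (400/1540)²·3.8²/42 = 0.0231951
  stratum 4: (520/1540)²·5.3²/98 = 0.0326807
V̂(x̄_st) = 0.104464
SE(x̄_st) = √0.104464 = 0.32321

SE(x̄_st) ≈ 0.323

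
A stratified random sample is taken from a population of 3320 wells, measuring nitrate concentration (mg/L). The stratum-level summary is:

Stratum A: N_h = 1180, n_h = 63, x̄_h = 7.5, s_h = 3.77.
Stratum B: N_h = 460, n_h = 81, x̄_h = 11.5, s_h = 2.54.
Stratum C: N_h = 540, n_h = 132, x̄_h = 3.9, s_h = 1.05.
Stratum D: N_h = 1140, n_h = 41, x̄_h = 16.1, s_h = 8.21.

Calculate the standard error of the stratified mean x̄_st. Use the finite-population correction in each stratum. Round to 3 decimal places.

SE(x̄_st) ≈ 0.464

V̂(x̄_st) = Σ W_h² (1 − n_h/N_h) s_h²/n_h, with W_h = N_h/N and N = 3320:
  stratum A: (1180/3320)²·(1 − 63/1180)·3.77²/63 = 0.0269775
  stratum B: (460/3320)²·(1 − 81/460)·2.54²/81 = 0.0012598
  stratum C: (540/3320)²·(1 − 132/540)·1.05²/132 = 0.000166948
  stratum D: (1140/3320)²·(1 − 41/1140)·8.21²/41 = 0.186865
V̂(x̄_st) = 0.21527
SE(x̄_st) = √0.21527 = 0.463972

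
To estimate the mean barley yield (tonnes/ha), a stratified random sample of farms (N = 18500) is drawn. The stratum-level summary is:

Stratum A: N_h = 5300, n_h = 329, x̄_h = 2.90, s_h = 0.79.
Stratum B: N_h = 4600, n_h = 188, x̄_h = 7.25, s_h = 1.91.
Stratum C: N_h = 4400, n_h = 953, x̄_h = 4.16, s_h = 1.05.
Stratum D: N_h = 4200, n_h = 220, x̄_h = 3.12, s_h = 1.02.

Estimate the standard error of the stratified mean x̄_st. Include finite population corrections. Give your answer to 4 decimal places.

V̂(x̄_st) = Σ W_h² (1 − n_h/N_h) s_h²/n_h, with W_h = N_h/N and N = 18500:
  stratum A: (5300/18500)²·(1 − 329/5300)·0.79²/329 = 0.000146027
  stratum B: (4600/18500)²·(1 − 188/4600)·1.91²/188 = 0.00115069
  stratum C: (4400/18500)²·(1 − 953/4400)·1.05²/953 = 5.12668e-05
  stratum D: (4200/18500)²·(1 − 220/4200)·1.02²/220 = 0.000230976
V̂(x̄_st) = 0.00157896
SE(x̄_st) = √0.00157896 = 0.0397361

SE(x̄_st) ≈ 0.0397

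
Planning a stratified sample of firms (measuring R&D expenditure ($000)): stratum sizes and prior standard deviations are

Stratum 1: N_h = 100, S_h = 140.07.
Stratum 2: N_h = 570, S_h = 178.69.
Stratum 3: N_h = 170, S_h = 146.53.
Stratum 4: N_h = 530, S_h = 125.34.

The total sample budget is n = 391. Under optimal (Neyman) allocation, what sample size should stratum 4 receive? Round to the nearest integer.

125

Neyman allocation: n_h = n · N_h S_h / Σ N_i S_i, with n = 391.
  stratum 1: N_h·S_h = 100·140.07 = 14007.00
  stratum 2: N_h·S_h = 570·178.69 = 101853.30
  stratum 3: N_h·S_h = 170·146.53 = 24910.10
  stratum 4: N_h·S_h = 530·125.34 = 66430.20
Σ N_h S_h = 207200.60
n for stratum 4 = 391·66430.20/207200.60 = 125.358 → 125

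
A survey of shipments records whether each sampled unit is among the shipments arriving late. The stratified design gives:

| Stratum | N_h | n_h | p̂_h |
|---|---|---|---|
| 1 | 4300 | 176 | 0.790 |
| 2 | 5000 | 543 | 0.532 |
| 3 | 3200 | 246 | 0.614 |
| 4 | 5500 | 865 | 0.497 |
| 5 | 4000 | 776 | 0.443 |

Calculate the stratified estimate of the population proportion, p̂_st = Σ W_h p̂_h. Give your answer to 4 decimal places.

N = 22000; stratum weights W_h = N_h/N.
p̂_st = Σ W_h p̂_h = (4300·0.790 + 5000·0.532 + 3200·0.614 + 5500·0.497 + 4000·0.443)/22000 = 0.56942

p̂_st ≈ 0.5694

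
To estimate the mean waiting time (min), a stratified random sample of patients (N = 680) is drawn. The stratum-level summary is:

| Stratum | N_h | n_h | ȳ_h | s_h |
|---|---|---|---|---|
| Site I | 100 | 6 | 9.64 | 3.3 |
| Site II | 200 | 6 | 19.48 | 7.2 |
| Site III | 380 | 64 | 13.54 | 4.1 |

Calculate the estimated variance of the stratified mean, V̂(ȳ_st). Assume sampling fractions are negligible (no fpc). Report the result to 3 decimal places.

V̂(ȳ_st) = Σ W_h² s_h²/n_h, with W_h = N_h/N and N = 680:
  stratum Site I: (100/680)²·3.3²/6 = 0.0392517
  stratum Site II: (200/680)²·7.2²/6 = 0.747405
  stratum Site III: (380/680)²·4.1²/64 = 0.0820233
V̂(ȳ_st) = 0.86868

V̂(ȳ_st) ≈ 0.869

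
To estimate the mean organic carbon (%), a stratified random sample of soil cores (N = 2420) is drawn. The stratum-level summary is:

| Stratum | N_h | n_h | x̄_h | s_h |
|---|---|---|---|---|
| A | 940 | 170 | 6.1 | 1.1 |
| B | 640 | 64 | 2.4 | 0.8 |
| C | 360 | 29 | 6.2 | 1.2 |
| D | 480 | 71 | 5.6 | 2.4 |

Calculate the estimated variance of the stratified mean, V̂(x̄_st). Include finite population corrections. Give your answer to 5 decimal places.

V̂(x̄_st) ≈ 0.00524

V̂(x̄_st) = Σ W_h² (1 − n_h/N_h) s_h²/n_h, with W_h = N_h/N and N = 2420:
  stratum A: (940/2420)²·(1 − 170/940)·1.1²/170 = 0.000879679
  stratum B: (640/2420)²·(1 − 64/640)·0.8²/64 = 0.000629465
  stratum C: (360/2420)²·(1 − 29/360)·1.2²/29 = 0.00101033
  stratum D: (480/2420)²·(1 − 71/480)·2.4²/71 = 0.00271956
V̂(x̄_st) = 0.00523903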